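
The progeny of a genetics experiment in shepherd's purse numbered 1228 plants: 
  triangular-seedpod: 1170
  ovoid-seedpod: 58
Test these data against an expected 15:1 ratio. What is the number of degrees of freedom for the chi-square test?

1

A goodness-of-fit test with 2 phenotype classes has df = 2 − 1 = 1.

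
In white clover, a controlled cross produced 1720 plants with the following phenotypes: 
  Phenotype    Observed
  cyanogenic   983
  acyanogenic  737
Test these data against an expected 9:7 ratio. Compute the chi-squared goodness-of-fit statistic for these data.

Expected counts for N = 1720 under a 9:7 ratio (total parts = 16):
  cyanogenic: 1720 × 9/16 = 967.5
  acyanogenic: 1720 × 7/16 = 752.5
χ² = Σ (O − E)² / E
  cyanogenic: (983 − 967.5)² / 967.5 = 0.2483
  acyanogenic: (737 − 752.5)² / 752.5 = 0.3193
χ² = 0.2483 + 0.3193 = 0.5676 ≈ 0.568

0.568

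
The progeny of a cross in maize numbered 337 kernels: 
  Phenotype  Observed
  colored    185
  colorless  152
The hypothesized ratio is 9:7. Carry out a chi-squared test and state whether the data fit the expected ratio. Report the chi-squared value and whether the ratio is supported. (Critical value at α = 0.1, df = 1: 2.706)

0.251; consistent

Under the 9:7 hypothesis (Σ ratio = 16, N = 337):
  colored: 337 × 9/16 = 189.5625
  colorless: 337 × 7/16 = 147.4375
χ² = Σ (O − E)² / E
  colored: (185 − 189.5625)² / 189.5625 = 0.1098
  colorless: (152 − 147.4375)² / 147.4375 = 0.1412
χ² = 0.1098 + 0.1412 = 0.251
Degrees of freedom = 2 − 1 = 1; critical value at α = 0.1 is 2.706.
Since 0.251 < 2.706, we fail to reject the null hypothesis — the data are consistent with the 9:7 ratio.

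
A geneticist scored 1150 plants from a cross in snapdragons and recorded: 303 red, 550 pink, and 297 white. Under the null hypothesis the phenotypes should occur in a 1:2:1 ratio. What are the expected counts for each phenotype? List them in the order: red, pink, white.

Total ratio parts = 4. Expected numbers out of 1150:
  red: 1150 × 1/4 = 287.5
  pink: 1150 × 2/4 = 575
  white: 1150 × 1/4 = 287.5

287.5, 575, 287.5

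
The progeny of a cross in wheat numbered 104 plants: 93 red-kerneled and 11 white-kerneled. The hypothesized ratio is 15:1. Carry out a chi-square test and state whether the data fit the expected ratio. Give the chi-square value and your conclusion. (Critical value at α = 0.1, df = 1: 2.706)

Total ratio parts = 16. Expected numbers out of 104:
  red-kerneled: 104 × 15/16 = 97.5
  white-kerneled: 104 × 1/16 = 6.5
χ² = Σ (O − E)² / E
  red-kerneled: (93 − 97.5)² / 97.5 = 0.2077
  white-kerneled: (11 − 6.5)² / 6.5 = 3.1154
χ² = 0.2077 + 3.1154 = 3.3231 ≈ 3.323
Degrees of freedom = 2 − 1 = 1; critical value at α = 0.1 is 2.706.
Since 3.323 > 2.706, we reject the null hypothesis — the data do not fit the 15:1 ratio.

3.323; not consistent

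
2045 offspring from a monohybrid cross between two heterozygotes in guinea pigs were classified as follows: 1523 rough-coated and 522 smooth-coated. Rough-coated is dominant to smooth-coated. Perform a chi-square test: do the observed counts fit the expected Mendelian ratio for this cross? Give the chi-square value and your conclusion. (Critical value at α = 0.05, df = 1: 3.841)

For a monohybrid cross between heterozygotes with complete dominance, the expected phenotypic ratio is 3:1.
The 3:1 ratio has 4 parts, so with N = 2045 the expected counts are:
  rough-coated: 2045 × 3/4 = 1533.75
  smooth-coated: 2045 × 1/4 = 511.25
χ² = Σ (O − E)² / E
  rough-coated: (1523 − 1533.75)² / 1533.75 = 0.0753
  smooth-coated: (522 − 511.25)² / 511.25 = 0.2260
χ² = 0.0753 + 0.2260 = 0.3013 ≈ 0.301
Degrees of freedom = 2 − 1 = 1; critical value at α = 0.05 is 3.841.
Since 0.301 < 3.841, we fail to reject the null hypothesis — the data are consistent with the 3:1 ratio.

0.301; consistent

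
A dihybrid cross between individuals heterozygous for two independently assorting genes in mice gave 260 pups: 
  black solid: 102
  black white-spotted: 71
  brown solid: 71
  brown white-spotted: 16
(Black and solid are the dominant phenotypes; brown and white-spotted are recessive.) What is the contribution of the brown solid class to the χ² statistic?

10.155

A dihybrid F₂ with independent assortment and complete dominance at both loci gives a 9:3:3:1 phenotypic ratio.
Under the 9:3:3:1 hypothesis (Σ ratio = 16, N = 260):
  black solid: 260 × 9/16 = 146.25
  black white-spotted: 260 × 3/16 = 48.75
  brown solid: 260 × 3/16 = 48.75
  brown white-spotted: 260 × 1/16 = 16.25
Contribution of brown solid: (71 − 48.75)² / 48.75 = 10.1551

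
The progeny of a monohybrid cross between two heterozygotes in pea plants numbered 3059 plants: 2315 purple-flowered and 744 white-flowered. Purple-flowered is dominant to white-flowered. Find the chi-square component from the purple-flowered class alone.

0.188

For a monohybrid cross between heterozygotes with complete dominance, the expected phenotypic ratio is 3:1.
The 3:1 ratio has 4 parts, so with N = 3059 the expected counts are:
  purple-flowered: 3059 × 3/4 = 2294.25
  white-flowered: 3059 × 1/4 = 764.75
Contribution of purple-flowered: (2315 − 2294.25)² / 2294.25 = 0.1877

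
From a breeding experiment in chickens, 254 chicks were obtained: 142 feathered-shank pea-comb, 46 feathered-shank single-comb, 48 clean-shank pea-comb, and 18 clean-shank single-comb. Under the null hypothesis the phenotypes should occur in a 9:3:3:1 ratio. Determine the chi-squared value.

Total ratio parts = 16. Expected numbers out of 254:
  feathered-shank pea-comb: 254 × 9/16 = 142.875
  feathered-shank single-comb: 254 × 3/16 = 47.625
  clean-shank pea-comb: 254 × 3/16 = 47.625
  clean-shank single-comb: 254 × 1/16 = 15.875
χ² = Σ (O − E)² / E
  feathered-shank pea-comb: (142 − 142.875)² / 142.875 = 0.0054
  feathered-shank single-comb: (46 − 47.625)² / 47.625 = 0.0554
  clean-shank pea-comb: (48 − 47.625)² / 47.625 = 0.0030
  clean-shank single-comb: (18 − 15.875)² / 15.875 = 0.2844
χ² = 0.0054 + 0.0554 + 0.0030 + 0.2844 = 0.3482 ≈ 0.348

0.348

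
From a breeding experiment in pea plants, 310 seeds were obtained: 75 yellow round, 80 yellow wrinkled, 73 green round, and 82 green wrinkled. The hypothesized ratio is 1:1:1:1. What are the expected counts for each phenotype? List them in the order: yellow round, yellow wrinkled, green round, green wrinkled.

Under the 1:1:1:1 hypothesis (Σ ratio = 4, N = 310):
  yellow round: 310 × 1/4 = 77.5
  yellow wrinkled: 310 × 1/4 = 77.5
  green round: 310 × 1/4 = 77.5
  green wrinkled: 310 × 1/4 = 77.5

77.5, 77.5, 77.5, 77.5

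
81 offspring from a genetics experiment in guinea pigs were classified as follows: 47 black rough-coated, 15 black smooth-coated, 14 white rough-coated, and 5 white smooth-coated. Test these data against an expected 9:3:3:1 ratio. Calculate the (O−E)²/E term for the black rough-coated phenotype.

The 9:3:3:1 ratio has 16 parts, so with N = 81 the expected counts are:
  black rough-coated: 81 × 9/16 = 45.5625
  black smooth-coated: 81 × 3/16 = 15.1875
  white rough-coated: 81 × 3/16 = 15.1875
  white smooth-coated: 81 × 1/16 = 5.0625
Contribution of black rough-coated: (47 − 45.5625)² / 45.5625 = 0.0454

0.045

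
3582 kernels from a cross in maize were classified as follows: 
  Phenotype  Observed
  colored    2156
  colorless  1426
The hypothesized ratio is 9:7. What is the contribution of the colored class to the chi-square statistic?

Under the 9:7 hypothesis (Σ ratio = 16, N = 3582):
  colored: 3582 × 9/16 = 2014.875
  colorless: 3582 × 7/16 = 1567.125
Contribution of colored: (2156 − 2014.875)² / 2014.875 = 9.8846

9.885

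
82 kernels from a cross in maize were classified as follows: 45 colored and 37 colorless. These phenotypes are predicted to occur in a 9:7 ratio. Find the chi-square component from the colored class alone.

Under the 9:7 hypothesis (Σ ratio = 16, N = 82):
  colored: 82 × 9/16 = 46.125
  colorless: 82 × 7/16 = 35.875
Contribution of colored: (45 − 46.125)² / 46.125 = 0.0274

0.027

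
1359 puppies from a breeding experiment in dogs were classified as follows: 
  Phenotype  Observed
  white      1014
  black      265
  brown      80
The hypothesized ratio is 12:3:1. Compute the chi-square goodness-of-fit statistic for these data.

Expected counts for N = 1359 under a 12:3:1 ratio (total parts = 16):
  white: 1359 × 12/16 = 1019.25
  black: 1359 × 3/16 = 254.8125
  brown: 1359 × 1/16 = 84.9375
χ² = Σ (O − E)² / E
  white: (1014 − 1019.25)² / 1019.25 = 0.0270
  black: (265 − 254.8125)² / 254.8125 = 0.4073
  brown: (80 − 84.9375)² / 84.9375 = 0.2870
χ² = 0.0270 + 0.4073 + 0.2870 = 0.7213 ≈ 0.721

0.721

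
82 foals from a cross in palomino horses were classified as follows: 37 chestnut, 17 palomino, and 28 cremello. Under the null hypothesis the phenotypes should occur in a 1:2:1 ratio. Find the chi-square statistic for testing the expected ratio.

The 1:2:1 ratio has 4 parts, so with N = 82 the expected counts are:
  chestnut: 82 × 1/4 = 20.5
  palomino: 82 × 2/4 = 41
  cremello: 82 × 1/4 = 20.5
χ² = Σ (O − E)² / E
  chestnut: (37 − 20.5)² / 20.5 = 13.2805
  palomino: (17 − 41)² / 41 = 14.0488
  cremello: (28 − 20.5)² / 20.5 = 2.7439
χ² = 13.2805 + 14.0488 + 2.7439 = 30.0732 ≈ 30.073

30.073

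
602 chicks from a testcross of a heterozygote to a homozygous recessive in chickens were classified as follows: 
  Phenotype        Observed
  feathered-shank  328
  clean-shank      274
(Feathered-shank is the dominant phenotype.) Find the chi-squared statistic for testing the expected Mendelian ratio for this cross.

A testcross of a heterozygote (Aa × aa) gives a 1:1 phenotypic ratio.
Total ratio parts = 2. Expected numbers out of 602:
  feathered-shank: 602 × 1/2 = 301
  clean-shank: 602 × 1/2 = 301
χ² = Σ (O − E)² / E
  feathered-shank: (328 − 301)² / 301 = 2.4219
  clean-shank: (274 − 301)² / 301 = 2.4219
χ² = 2.4219 + 2.4219 = 4.8438 ≈ 4.844

4.844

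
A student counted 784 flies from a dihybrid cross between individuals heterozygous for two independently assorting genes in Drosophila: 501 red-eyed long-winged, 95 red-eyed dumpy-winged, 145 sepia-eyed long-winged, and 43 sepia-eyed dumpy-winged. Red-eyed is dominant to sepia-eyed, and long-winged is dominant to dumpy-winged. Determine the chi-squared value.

A dihybrid F₂ with independent assortment and complete dominance at both loci gives a 9:3:3:1 phenotypic ratio.
Under the 9:3:3:1 hypothesis (Σ ratio = 16, N = 784):
  red-eyed long-winged: 784 × 9/16 = 441
  red-eyed dumpy-winged: 784 × 3/16 = 147
  sepia-eyed long-winged: 784 × 3/16 = 147
  sepia-eyed dumpy-winged: 784 × 1/16 = 49
χ² = Σ (O − E)² / E
  red-eyed long-winged: (501 − 441)² / 441 = 8.1633
  red-eyed dumpy-winged: (95 − 147)² / 147 = 18.3946
  sepia-eyed long-winged: (145 − 147)² / 147 = 0.0272
  sepia-eyed dumpy-winged: (43 − 49)² / 49 = 0.7347
χ² = 8.1633 + 18.3946 + 0.0272 + 0.7347 = 27.3198 ≈ 27.320

27.320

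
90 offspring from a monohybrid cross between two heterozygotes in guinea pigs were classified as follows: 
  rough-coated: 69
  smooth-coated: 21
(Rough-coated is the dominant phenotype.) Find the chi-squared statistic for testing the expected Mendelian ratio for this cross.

0.133

For a monohybrid cross between heterozygotes with complete dominance, the expected phenotypic ratio is 3:1.
Expected counts for N = 90 under a 3:1 ratio (total parts = 4):
  rough-coated: 90 × 3/4 = 67.5
  smooth-coated: 90 × 1/4 = 22.5
χ² = Σ (O − E)² / E
  rough-coated: (69 − 67.5)² / 67.5 = 0.0333
  smooth-coated: (21 − 22.5)² / 22.5 = 0.1000
χ² = 0.0333 + 0.1000 = 0.1333 ≈ 0.133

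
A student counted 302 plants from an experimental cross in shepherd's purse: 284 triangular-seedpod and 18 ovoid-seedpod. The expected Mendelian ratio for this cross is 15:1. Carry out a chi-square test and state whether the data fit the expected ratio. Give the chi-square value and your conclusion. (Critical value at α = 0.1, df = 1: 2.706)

0.043; consistent

Under the 15:1 hypothesis (Σ ratio = 16, N = 302):
  triangular-seedpod: 302 × 15/16 = 283.125
  ovoid-seedpod: 302 × 1/16 = 18.875
χ² = Σ (O − E)² / E
  triangular-seedpod: (284 − 283.125)² / 283.125 = 0.0027
  ovoid-seedpod: (18 − 18.875)² / 18.875 = 0.0406
χ² = 0.0027 + 0.0406 = 0.0433 ≈ 0.043
Degrees of freedom = 2 − 1 = 1; critical value at α = 0.1 is 2.706.
Since 0.043 < 2.706, we fail to reject the null hypothesis — the data are consistent with the 15:1 ratio.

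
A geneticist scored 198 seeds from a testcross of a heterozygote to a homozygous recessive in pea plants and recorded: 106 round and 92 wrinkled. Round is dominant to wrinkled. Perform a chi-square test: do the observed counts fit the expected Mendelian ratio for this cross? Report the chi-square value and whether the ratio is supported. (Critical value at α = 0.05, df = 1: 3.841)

0.990; consistent

A testcross of a heterozygote (Aa × aa) gives a 1:1 phenotypic ratio.
Total ratio parts = 2. Expected numbers out of 198:
  round: 198 × 1/2 = 99
  wrinkled: 198 × 1/2 = 99
χ² = Σ (O − E)² / E
  round: (106 − 99)² / 99 = 0.4949
  wrinkled: (92 − 99)² / 99 = 0.4949
χ² = 0.4949 + 0.4949 = 0.9898 ≈ 0.990
Degrees of freedom = 2 − 1 = 1; critical value at α = 0.05 is 3.841.
Since 0.990 < 3.841, we fail to reject the null hypothesis — the data are consistent with the 1:1 ratio.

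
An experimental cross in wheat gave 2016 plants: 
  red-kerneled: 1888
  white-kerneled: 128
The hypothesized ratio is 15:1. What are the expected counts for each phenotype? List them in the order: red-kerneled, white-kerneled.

The 15:1 ratio has 16 parts, so with N = 2016 the expected counts are:
  red-kerneled: 2016 × 15/16 = 1890
  white-kerneled: 2016 × 1/16 = 126

1890, 126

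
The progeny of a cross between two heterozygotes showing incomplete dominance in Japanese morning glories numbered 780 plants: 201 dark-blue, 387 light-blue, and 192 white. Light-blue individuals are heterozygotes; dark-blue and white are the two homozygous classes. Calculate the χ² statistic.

0.254

With incomplete dominance, a heterozygote × heterozygote cross gives a 1:2:1 phenotypic ratio.
Total ratio parts = 4. Expected numbers out of 780:
  dark-blue: 780 × 1/4 = 195
  light-blue: 780 × 2/4 = 390
  white: 780 × 1/4 = 195
χ² = Σ (O − E)² / E
  dark-blue: (201 − 195)² / 195 = 0.1846
  light-blue: (387 − 390)² / 390 = 0.0231
  white: (192 − 195)² / 195 = 0.0462
χ² = 0.1846 + 0.0231 + 0.0462 = 0.2539 ≈ 0.254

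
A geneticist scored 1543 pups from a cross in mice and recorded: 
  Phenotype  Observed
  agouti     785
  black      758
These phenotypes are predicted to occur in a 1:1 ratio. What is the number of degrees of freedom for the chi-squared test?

1

A goodness-of-fit test with 2 phenotype classes has df = 2 − 1 = 1.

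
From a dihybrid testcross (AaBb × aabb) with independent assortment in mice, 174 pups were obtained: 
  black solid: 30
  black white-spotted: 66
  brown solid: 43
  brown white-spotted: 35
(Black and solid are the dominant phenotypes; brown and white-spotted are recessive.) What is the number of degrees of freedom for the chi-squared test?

3

A dihybrid testcross with independent assortment gives a 1:1:1:1 ratio.
A goodness-of-fit test with 4 phenotype classes has df = 4 − 1 = 3.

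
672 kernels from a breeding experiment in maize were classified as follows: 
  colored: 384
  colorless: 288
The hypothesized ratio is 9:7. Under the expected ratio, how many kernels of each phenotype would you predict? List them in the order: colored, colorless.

Total ratio parts = 16. Expected numbers out of 672:
  colored: 672 × 9/16 = 378
  colorless: 672 × 7/16 = 294

378, 294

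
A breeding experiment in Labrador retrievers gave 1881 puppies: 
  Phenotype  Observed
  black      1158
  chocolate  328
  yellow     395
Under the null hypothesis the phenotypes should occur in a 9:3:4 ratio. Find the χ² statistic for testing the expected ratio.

Under the 9:3:4 hypothesis (Σ ratio = 16, N = 1881):
  black: 1881 × 9/16 = 1058.0625
  chocolate: 1881 × 3/16 = 352.6875
  yellow: 1881 × 4/16 = 470.25
χ² = Σ (O − E)² / E
  black: (1158 − 1058.0625)² / 1058.0625 = 9.4394
  chocolate: (328 − 352.6875)² / 352.6875 = 1.7281
  yellow: (395 − 470.25)² / 470.25 = 12.0416
χ² = 9.4394 + 1.7281 + 12.0416 = 23.2091 ≈ 23.209

23.209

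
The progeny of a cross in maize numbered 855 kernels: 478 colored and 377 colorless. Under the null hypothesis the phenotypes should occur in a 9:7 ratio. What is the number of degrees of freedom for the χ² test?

1

A goodness-of-fit test with 2 phenotype classes has df = 2 − 1 = 1.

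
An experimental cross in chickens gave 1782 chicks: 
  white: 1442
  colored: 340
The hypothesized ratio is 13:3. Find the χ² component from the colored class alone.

Expected counts for N = 1782 under a 13:3 ratio (total parts = 16):
  white: 1782 × 13/16 = 1447.875
  colored: 1782 × 3/16 = 334.125
Contribution of colored: (340 − 334.125)² / 334.125 = 0.1033

0.103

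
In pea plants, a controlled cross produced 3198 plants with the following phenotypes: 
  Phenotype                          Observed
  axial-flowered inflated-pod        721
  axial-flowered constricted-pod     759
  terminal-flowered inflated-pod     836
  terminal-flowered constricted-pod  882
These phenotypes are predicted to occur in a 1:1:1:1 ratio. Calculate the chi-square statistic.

19.939

The 1:1:1:1 ratio has 4 parts, so with N = 3198 the expected counts are:
  axial-flowered inflated-pod: 3198 × 1/4 = 799.5
  axial-flowered constricted-pod: 3198 × 1/4 = 799.5
  terminal-flowered inflated-pod: 3198 × 1/4 = 799.5
  terminal-flowered constricted-pod: 3198 × 1/4 = 799.5
χ² = Σ (O − E)² / E
  axial-flowered inflated-pod: (721 − 799.5)² / 799.5 = 7.7076
  axial-flowered constricted-pod: (759 − 799.5)² / 799.5 = 2.0516
  terminal-flowered inflated-pod: (836 − 799.5)² / 799.5 = 1.6664
  terminal-flowered constricted-pod: (882 − 799.5)² / 799.5 = 8.5131
χ² = 7.7076 + 2.0516 + 1.6664 + 8.5131 = 19.9387 ≈ 19.939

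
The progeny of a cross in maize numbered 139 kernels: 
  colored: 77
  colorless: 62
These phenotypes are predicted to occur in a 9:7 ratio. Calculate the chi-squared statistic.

Under the 9:7 hypothesis (Σ ratio = 16, N = 139):
  colored: 139 × 9/16 = 78.1875
  colorless: 139 × 7/16 = 60.8125
χ² = Σ (O − E)² / E
  colored: (77 − 78.1875)² / 78.1875 = 0.0180
  colorless: (62 − 60.8125)² / 60.8125 = 0.0232
χ² = 0.0180 + 0.0232 = 0.0412 ≈ 0.041

0.041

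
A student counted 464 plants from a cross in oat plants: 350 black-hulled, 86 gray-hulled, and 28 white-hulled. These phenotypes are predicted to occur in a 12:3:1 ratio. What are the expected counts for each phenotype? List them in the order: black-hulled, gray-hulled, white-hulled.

Under the 12:3:1 hypothesis (Σ ratio = 16, N = 464):
  black-hulled: 464 × 12/16 = 348
  gray-hulled: 464 × 3/16 = 87
  white-hulled: 464 × 1/16 = 29

348, 87, 29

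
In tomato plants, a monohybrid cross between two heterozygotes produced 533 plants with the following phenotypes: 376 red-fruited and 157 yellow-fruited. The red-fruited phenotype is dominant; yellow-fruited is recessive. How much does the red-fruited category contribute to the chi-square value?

For a monohybrid cross between heterozygotes with complete dominance, the expected phenotypic ratio is 3:1.
The 3:1 ratio has 4 parts, so with N = 533 the expected counts are:
  red-fruited: 533 × 3/4 = 399.75
  yellow-fruited: 533 × 1/4 = 133.25
Contribution of red-fruited: (376 − 399.75)² / 399.75 = 1.4110

1.411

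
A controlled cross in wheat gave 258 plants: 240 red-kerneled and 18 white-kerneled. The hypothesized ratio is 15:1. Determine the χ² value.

Total ratio parts = 16. Expected numbers out of 258:
  red-kerneled: 258 × 15/16 = 241.875
  white-kerneled: 258 × 1/16 = 16.125
χ² = Σ (O − E)² / E
  red-kerneled: (240 − 241.875)² / 241.875 = 0.0145
  white-kerneled: (18 − 16.125)² / 16.125 = 0.2180
χ² = 0.0145 + 0.2180 = 0.2325 ≈ 0.233

0.233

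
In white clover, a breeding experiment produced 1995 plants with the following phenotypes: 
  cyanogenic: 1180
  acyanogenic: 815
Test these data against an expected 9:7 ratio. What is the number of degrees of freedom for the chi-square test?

A goodness-of-fit test with 2 phenotype classes has df = 2 − 1 = 1.

1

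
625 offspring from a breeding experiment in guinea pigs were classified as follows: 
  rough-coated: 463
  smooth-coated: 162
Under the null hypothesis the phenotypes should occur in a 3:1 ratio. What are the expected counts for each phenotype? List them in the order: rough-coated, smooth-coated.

468.75, 156.25

Expected counts for N = 625 under a 3:1 ratio (total parts = 4):
  rough-coated: 625 × 3/4 = 468.75
  smooth-coated: 625 × 1/4 = 156.25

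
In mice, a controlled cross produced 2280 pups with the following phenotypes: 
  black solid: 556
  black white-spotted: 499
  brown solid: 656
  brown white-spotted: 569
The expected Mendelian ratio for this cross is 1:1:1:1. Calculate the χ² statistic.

22.165

The 1:1:1:1 ratio has 4 parts, so with N = 2280 the expected counts are:
  black solid: 2280 × 1/4 = 570
  black white-spotted: 2280 × 1/4 = 570
  brown solid: 2280 × 1/4 = 570
  brown white-spotted: 2280 × 1/4 = 570
χ² = Σ (O − E)² / E
  black solid: (556 − 570)² / 570 = 0.3439
  black white-spotted: (499 − 570)² / 570 = 8.8439
  brown solid: (656 − 570)² / 570 = 12.9754
  brown white-spotted: (569 − 570)² / 570 = 0.0018
χ² = 0.3439 + 8.8439 + 12.9754 + 0.0018 = 22.165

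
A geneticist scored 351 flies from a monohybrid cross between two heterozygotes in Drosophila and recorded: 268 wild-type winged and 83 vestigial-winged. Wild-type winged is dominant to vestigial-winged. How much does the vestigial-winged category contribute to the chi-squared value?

0.257

For a monohybrid cross between heterozygotes with complete dominance, the expected phenotypic ratio is 3:1.
The 3:1 ratio has 4 parts, so with N = 351 the expected counts are:
  wild-type winged: 351 × 3/4 = 263.25
  vestigial-winged: 351 × 1/4 = 87.75
Contribution of vestigial-winged: (83 − 87.75)² / 87.75 = 0.2571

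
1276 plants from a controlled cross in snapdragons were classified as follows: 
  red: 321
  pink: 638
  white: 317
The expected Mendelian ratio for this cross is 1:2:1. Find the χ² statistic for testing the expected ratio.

Under the 1:2:1 hypothesis (Σ ratio = 4, N = 1276):
  red: 1276 × 1/4 = 319
  pink: 1276 × 2/4 = 638
  white: 1276 × 1/4 = 319
χ² = Σ (O − E)² / E
  red: (321 − 319)² / 319 = 0.0125
  pink: (638 − 638)² / 638 = 0.0000
  white: (317 − 319)² / 319 = 0.0125
χ² = 0.0125 + 0.0000 + 0.0125 = 0.025

0.025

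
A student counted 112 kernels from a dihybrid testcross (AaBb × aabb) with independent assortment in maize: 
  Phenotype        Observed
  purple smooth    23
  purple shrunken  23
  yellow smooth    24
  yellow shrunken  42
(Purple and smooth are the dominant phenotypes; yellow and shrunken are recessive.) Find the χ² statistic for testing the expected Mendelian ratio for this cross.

A dihybrid testcross with independent assortment gives a 1:1:1:1 ratio.
Expected counts for N = 112 under a 1:1:1:1 ratio (total parts = 4):
  purple smooth: 112 × 1/4 = 28
  purple shrunken: 112 × 1/4 = 28
  yellow smooth: 112 × 1/4 = 28
  yellow shrunken: 112 × 1/4 = 28
χ² = Σ (O − E)² / E
  purple smooth: (23 − 28)² / 28 = 0.8929
  purple shrunken: (23 − 28)² / 28 = 0.8929
  yellow smooth: (24 − 28)² / 28 = 0.5714
  yellow shrunken: (42 − 28)² / 28 = 7.0000
χ² = 0.8929 + 0.8929 + 0.5714 + 7.0000 = 9.3572 ≈ 9.357

9.357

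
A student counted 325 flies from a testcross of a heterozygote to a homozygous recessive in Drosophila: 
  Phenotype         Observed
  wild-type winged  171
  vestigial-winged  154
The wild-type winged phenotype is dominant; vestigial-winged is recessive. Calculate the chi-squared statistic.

A testcross of a heterozygote (Aa × aa) gives a 1:1 phenotypic ratio.
The 1:1 ratio has 2 parts, so with N = 325 the expected counts are:
  wild-type winged: 325 × 1/2 = 162.5
  vestigial-winged: 325 × 1/2 = 162.5
χ² = Σ (O − E)² / E
  wild-type winged: (171 − 162.5)² / 162.5 = 0.4446
  vestigial-winged: (154 − 162.5)² / 162.5 = 0.4446
χ² = 0.4446 + 0.4446 = 0.8892 ≈ 0.889

0.889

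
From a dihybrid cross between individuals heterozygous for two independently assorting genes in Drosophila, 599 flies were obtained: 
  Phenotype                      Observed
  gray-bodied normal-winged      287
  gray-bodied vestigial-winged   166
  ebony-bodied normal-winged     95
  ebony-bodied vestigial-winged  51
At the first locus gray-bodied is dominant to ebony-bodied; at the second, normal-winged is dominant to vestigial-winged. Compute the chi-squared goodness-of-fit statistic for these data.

A dihybrid F₂ with independent assortment and complete dominance at both loci gives a 9:3:3:1 phenotypic ratio.
The 9:3:3:1 ratio has 16 parts, so with N = 599 the expected counts are:
  gray-bodied normal-winged: 599 × 9/16 = 336.9375
  gray-bodied vestigial-winged: 599 × 3/16 = 112.3125
  ebony-bodied normal-winged: 599 × 3/16 = 112.3125
  ebony-bodied vestigial-winged: 599 × 1/16 = 37.4375
χ² = Σ (O − E)² / E
  gray-bodied normal-winged: (287 − 336.9375)² / 336.9375 = 7.4012
  gray-bodied vestigial-winged: (166 − 112.3125)² / 112.3125 = 25.6636
  ebony-bodied normal-winged: (95 − 112.3125)² / 112.3125 = 2.6686
  ebony-bodied vestigial-winged: (51 − 37.4375)² / 37.4375 = 4.9133
χ² = 7.4012 + 25.6636 + 2.6686 + 4.9133 = 40.6467 ≈ 40.647

40.647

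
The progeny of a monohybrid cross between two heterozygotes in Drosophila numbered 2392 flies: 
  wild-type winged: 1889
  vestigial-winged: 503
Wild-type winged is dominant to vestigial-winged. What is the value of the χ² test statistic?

20.123

For a monohybrid cross between heterozygotes with complete dominance, the expected phenotypic ratio is 3:1.
Total ratio parts = 4. Expected numbers out of 2392:
  wild-type winged: 2392 × 3/4 = 1794
  vestigial-winged: 2392 × 1/4 = 598
χ² = Σ (O − E)² / E
  wild-type winged: (1889 − 1794)² / 1794 = 5.0307
  vestigial-winged: (503 − 598)² / 598 = 15.0920
χ² = 5.0307 + 15.0920 = 20.1227 ≈ 20.123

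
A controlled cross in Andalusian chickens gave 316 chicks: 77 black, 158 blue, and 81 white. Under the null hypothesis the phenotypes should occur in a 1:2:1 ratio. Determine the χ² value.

Under the 1:2:1 hypothesis (Σ ratio = 4, N = 316):
  black: 316 × 1/4 = 79
  blue: 316 × 2/4 = 158
  white: 316 × 1/4 = 79
χ² = Σ (O − E)² / E
  black: (77 − 79)² / 79 = 0.0506
  blue: (158 − 158)² / 158 = 0.0000
  white: (81 − 79)² / 79 = 0.0506
χ² = 0.0506 + 0.0000 + 0.0506 = 0.1012 ≈ 0.101

0.101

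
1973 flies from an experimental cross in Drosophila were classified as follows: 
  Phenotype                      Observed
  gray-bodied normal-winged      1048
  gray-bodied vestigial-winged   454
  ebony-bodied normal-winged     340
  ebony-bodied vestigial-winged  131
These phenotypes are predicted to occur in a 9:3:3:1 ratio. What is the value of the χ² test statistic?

Expected counts for N = 1973 under a 9:3:3:1 ratio (total parts = 16):
  gray-bodied normal-winged: 1973 × 9/16 = 1109.8125
  gray-bodied vestigial-winged: 1973 × 3/16 = 369.9375
  ebony-bodied normal-winged: 1973 × 3/16 = 369.9375
  ebony-bodied vestigial-winged: 1973 × 1/16 = 123.3125
χ² = Σ (O − E)² / E
  gray-bodied normal-winged: (1048 − 1109.8125)² / 1109.8125 = 3.4427
  gray-bodied vestigial-winged: (454 − 369.9375)² / 369.9375 = 19.1019
  ebony-bodied normal-winged: (340 − 369.9375)² / 369.9375 = 2.4227
  ebony-bodied vestigial-winged: (131 − 123.3125)² / 123.3125 = 0.4793
χ² = 3.4427 + 19.1019 + 2.4227 + 0.4793 = 25.4466 ≈ 25.447

25.447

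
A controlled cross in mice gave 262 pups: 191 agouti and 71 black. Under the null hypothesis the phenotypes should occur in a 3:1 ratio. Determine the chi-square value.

Total ratio parts = 4. Expected numbers out of 262:
  agouti: 262 × 3/4 = 196.5
  black: 262 × 1/4 = 65.5
χ² = Σ (O − E)² / E
  agouti: (191 − 196.5)² / 196.5 = 0.1539
  black: (71 − 65.5)² / 65.5 = 0.4618
χ² = 0.1539 + 0.4618 = 0.6157 ≈ 0.616

0.616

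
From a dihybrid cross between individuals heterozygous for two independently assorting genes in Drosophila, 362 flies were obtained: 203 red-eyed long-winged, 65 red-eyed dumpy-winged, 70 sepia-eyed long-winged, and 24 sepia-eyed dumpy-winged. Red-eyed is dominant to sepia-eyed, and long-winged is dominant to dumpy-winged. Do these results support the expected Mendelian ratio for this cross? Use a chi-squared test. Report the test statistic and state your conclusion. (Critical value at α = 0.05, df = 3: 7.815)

0.274; consistent

A dihybrid F₂ with independent assortment and complete dominance at both loci gives a 9:3:3:1 phenotypic ratio.
Total ratio parts = 16. Expected numbers out of 362:
  red-eyed long-winged: 362 × 9/16 = 203.625
  red-eyed dumpy-winged: 362 × 3/16 = 67.875
  sepia-eyed long-winged: 362 × 3/16 = 67.875
  sepia-eyed dumpy-winged: 362 × 1/16 = 22.625
χ² = Σ (O − E)² / E
  red-eyed long-winged: (203 − 203.625)² / 203.625 = 0.0019
  red-eyed dumpy-winged: (65 − 67.875)² / 67.875 = 0.1218
  sepia-eyed long-winged: (70 − 67.875)² / 67.875 = 0.0665
  sepia-eyed dumpy-winged: (24 − 22.625)² / 22.625 = 0.0836
χ² = 0.0019 + 0.1218 + 0.0665 + 0.0836 = 0.2738 ≈ 0.274
Degrees of freedom = 4 − 1 = 3; critical value at α = 0.05 is 7.815.
Since 0.274 < 7.815, we fail to reject the null hypothesis — the data are consistent with the 9:3:3:1 ratio.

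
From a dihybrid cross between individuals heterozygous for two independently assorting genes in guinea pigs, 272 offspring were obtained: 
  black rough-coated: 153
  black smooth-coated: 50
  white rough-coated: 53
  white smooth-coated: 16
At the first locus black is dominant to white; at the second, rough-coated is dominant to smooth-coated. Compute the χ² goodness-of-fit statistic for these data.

A dihybrid F₂ with independent assortment and complete dominance at both loci gives a 9:3:3:1 phenotypic ratio.
The 9:3:3:1 ratio has 16 parts, so with N = 272 the expected counts are:
  black rough-coated: 272 × 9/16 = 153
  black smooth-coated: 272 × 3/16 = 51
  white rough-coated: 272 × 3/16 = 51
  white smooth-coated: 272 × 1/16 = 17
χ² = Σ (O − E)² / E
  black rough-coated: (153 − 153)² / 153 = 0.0000
  black smooth-coated: (50 − 51)² / 51 = 0.0196
  white rough-coated: (53 − 51)² / 51 = 0.0784
  white smooth-coated: (16 − 17)² / 17 = 0.0588
χ² = 0.0000 + 0.0196 + 0.0784 + 0.0588 = 0.1568 ≈ 0.157

0.157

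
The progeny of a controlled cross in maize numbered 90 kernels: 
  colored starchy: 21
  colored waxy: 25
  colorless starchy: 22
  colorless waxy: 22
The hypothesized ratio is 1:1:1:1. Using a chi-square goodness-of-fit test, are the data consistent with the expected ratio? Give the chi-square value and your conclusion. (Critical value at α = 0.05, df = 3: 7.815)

0.400; consistent

Expected counts for N = 90 under a 1:1:1:1 ratio (total parts = 4):
  colored starchy: 90 × 1/4 = 22.5
  colored waxy: 90 × 1/4 = 22.5
  colorless starchy: 90 × 1/4 = 22.5
  colorless waxy: 90 × 1/4 = 22.5
χ² = Σ (O − E)² / E
  colored starchy: (21 − 22.5)² / 22.5 = 0.1000
  colored waxy: (25 − 22.5)² / 22.5 = 0.2778
  colorless starchy: (22 − 22.5)² / 22.5 = 0.0111
  colorless waxy: (22 − 22.5)² / 22.5 = 0.0111
χ² = 0.1000 + 0.2778 + 0.0111 + 0.0111 = 0.400
Degrees of freedom = 4 − 1 = 3; critical value at α = 0.05 is 7.815.
Since 0.400 < 7.815, we fail to reject the null hypothesis — the data are consistent with the 1:1:1:1 ratio.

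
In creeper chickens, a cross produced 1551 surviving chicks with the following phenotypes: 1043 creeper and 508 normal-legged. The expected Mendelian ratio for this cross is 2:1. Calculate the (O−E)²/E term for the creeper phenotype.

0.078

Expected counts for N = 1551 under a 2:1 ratio (total parts = 3):
  creeper: 1551 × 2/3 = 1034
  normal-legged: 1551 × 1/3 = 517
Contribution of creeper: (1043 − 1034)² / 1034 = 0.0783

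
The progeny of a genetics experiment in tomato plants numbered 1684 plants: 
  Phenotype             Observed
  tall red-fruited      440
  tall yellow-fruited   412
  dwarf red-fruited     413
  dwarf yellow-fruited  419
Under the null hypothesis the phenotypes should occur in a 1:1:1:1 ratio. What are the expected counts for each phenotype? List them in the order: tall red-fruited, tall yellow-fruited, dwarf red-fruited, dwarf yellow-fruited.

421, 421, 421, 421

Under the 1:1:1:1 hypothesis (Σ ratio = 4, N = 1684):
  tall red-fruited: 1684 × 1/4 = 421
  tall yellow-fruited: 1684 × 1/4 = 421
  dwarf red-fruited: 1684 × 1/4 = 421
  dwarf yellow-fruited: 1684 × 1/4 = 421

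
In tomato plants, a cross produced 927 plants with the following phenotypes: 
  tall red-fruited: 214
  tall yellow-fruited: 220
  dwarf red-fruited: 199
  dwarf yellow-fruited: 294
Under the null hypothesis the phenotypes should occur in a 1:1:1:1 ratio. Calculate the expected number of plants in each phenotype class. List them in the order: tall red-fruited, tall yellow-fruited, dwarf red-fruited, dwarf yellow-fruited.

231.75, 231.75, 231.75, 231.75

Total ratio parts = 4. Expected numbers out of 927:
  tall red-fruited: 927 × 1/4 = 231.75
  tall yellow-fruited: 927 × 1/4 = 231.75
  dwarf red-fruited: 927 × 1/4 = 231.75
  dwarf yellow-fruited: 927 × 1/4 = 231.75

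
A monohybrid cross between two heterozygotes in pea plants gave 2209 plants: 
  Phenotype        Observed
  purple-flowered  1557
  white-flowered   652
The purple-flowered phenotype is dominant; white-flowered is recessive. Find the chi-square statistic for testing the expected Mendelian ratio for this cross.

24.023

For a monohybrid cross between heterozygotes with complete dominance, the expected phenotypic ratio is 3:1.
Total ratio parts = 4. Expected numbers out of 2209:
  purple-flowered: 2209 × 3/4 = 1656.75
  white-flowered: 2209 × 1/4 = 552.25
χ² = Σ (O − E)² / E
  purple-flowered: (1557 − 1656.75)² / 1656.75 = 6.0058
  white-flowered: (652 − 552.25)² / 552.25 = 18.0173
χ² = 6.0058 + 18.0173 = 24.0231 ≈ 24.023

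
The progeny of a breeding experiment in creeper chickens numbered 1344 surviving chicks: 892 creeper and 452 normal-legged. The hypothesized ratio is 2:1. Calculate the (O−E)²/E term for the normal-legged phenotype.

Total ratio parts = 3. Expected numbers out of 1344:
  creeper: 1344 × 2/3 = 896
  normal-legged: 1344 × 1/3 = 448
Contribution of normal-legged: (452 − 448)² / 448 = 0.0357

0.036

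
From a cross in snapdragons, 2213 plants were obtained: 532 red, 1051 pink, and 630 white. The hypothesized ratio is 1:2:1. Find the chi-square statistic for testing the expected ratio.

Total ratio parts = 4. Expected numbers out of 2213:
  red: 2213 × 1/4 = 553.25
  pink: 2213 × 2/4 = 1106.5
  white: 2213 × 1/4 = 553.25
χ² = Σ (O − E)² / E
  red: (532 − 553.25)² / 553.25 = 0.8162
  pink: (1051 − 1106.5)² / 1106.5 = 2.7838
  white: (630 − 553.25)² / 553.25 = 10.6472
χ² = 0.8162 + 2.7838 + 10.6472 = 14.2472 ≈ 14.247

14.247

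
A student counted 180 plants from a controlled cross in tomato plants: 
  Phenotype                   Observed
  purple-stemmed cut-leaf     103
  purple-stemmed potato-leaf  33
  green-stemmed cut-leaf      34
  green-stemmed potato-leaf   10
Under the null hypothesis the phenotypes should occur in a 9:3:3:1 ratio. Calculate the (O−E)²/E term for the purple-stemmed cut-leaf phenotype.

0.030

Total ratio parts = 16. Expected numbers out of 180:
  purple-stemmed cut-leaf: 180 × 9/16 = 101.25
  purple-stemmed potato-leaf: 180 × 3/16 = 33.75
  green-stemmed cut-leaf: 180 × 3/16 = 33.75
  green-stemmed potato-leaf: 180 × 1/16 = 11.25
Contribution of purple-stemmed cut-leaf: (103 − 101.25)² / 101.25 = 0.0302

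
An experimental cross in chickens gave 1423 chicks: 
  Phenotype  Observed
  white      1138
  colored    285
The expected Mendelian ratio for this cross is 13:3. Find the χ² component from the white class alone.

0.286

Under the 13:3 hypothesis (Σ ratio = 16, N = 1423):
  white: 1423 × 13/16 = 1156.1875
  colored: 1423 × 3/16 = 266.8125
Contribution of white: (1138 − 1156.1875)² / 1156.1875 = 0.2861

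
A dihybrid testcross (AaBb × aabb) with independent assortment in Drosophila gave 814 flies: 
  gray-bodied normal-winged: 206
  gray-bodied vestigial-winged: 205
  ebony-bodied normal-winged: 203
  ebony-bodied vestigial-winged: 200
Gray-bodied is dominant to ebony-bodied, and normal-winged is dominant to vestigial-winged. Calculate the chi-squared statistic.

0.103

A dihybrid testcross with independent assortment gives a 1:1:1:1 ratio.
The 1:1:1:1 ratio has 4 parts, so with N = 814 the expected counts are:
  gray-bodied normal-winged: 814 × 1/4 = 203.5
  gray-bodied vestigial-winged: 814 × 1/4 = 203.5
  ebony-bodied normal-winged: 814 × 1/4 = 203.5
  ebony-bodied vestigial-winged: 814 × 1/4 = 203.5
χ² = Σ (O − E)² / E
  gray-bodied normal-winged: (206 − 203.5)² / 203.5 = 0.0307
  gray-bodied vestigial-winged: (205 − 203.5)² / 203.5 = 0.0111
  ebony-bodied normal-winged: (203 − 203.5)² / 203.5 = 0.0012
  ebony-bodied vestigial-winged: (200 − 203.5)² / 203.5 = 0.0602
χ² = 0.0307 + 0.0111 + 0.0012 + 0.0602 = 0.1032 ≈ 0.103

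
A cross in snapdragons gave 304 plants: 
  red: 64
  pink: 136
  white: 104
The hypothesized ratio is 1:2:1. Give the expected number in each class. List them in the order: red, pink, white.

Expected counts for N = 304 under a 1:2:1 ratio (total parts = 4):
  red: 304 × 1/4 = 76
  pink: 304 × 2/4 = 152
  white: 304 × 1/4 = 76

76, 152, 76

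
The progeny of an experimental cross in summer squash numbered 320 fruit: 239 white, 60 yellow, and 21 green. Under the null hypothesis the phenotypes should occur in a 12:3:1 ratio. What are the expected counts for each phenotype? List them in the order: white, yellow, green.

The 12:3:1 ratio has 16 parts, so with N = 320 the expected counts are:
  white: 320 × 12/16 = 240
  yellow: 320 × 3/16 = 60
  green: 320 × 1/16 = 20

240, 60, 20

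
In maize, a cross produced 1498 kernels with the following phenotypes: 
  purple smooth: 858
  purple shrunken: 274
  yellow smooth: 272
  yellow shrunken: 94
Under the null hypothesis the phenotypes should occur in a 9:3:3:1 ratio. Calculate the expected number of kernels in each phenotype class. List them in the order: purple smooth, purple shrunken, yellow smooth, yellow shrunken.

Expected counts for N = 1498 under a 9:3:3:1 ratio (total parts = 16):
  purple smooth: 1498 × 9/16 = 842.625
  purple shrunken: 1498 × 3/16 = 280.875
  yellow smooth: 1498 × 3/16 = 280.875
  yellow shrunken: 1498 × 1/16 = 93.625

842.625, 280.875, 280.875, 93.625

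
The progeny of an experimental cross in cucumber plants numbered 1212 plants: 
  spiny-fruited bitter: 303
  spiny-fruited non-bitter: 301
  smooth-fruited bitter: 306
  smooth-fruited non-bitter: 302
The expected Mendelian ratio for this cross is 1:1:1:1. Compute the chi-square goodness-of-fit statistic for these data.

Total ratio parts = 4. Expected numbers out of 1212:
  spiny-fruited bitter: 1212 × 1/4 = 303
  spiny-fruited non-bitter: 1212 × 1/4 = 303
  smooth-fruited bitter: 1212 × 1/4 = 303
  smooth-fruited non-bitter: 1212 × 1/4 = 303
χ² = Σ (O − E)² / E
  spiny-fruited bitter: (303 − 303)² / 303 = 0.0000
  spiny-fruited non-bitter: (301 − 303)² / 303 = 0.0132
  smooth-fruited bitter: (306 − 303)² / 303 = 0.0297
  smooth-fruited non-bitter: (302 − 303)² / 303 = 0.0033
χ² = 0.0000 + 0.0132 + 0.0297 + 0.0033 = 0.0462 ≈ 0.046

0.046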